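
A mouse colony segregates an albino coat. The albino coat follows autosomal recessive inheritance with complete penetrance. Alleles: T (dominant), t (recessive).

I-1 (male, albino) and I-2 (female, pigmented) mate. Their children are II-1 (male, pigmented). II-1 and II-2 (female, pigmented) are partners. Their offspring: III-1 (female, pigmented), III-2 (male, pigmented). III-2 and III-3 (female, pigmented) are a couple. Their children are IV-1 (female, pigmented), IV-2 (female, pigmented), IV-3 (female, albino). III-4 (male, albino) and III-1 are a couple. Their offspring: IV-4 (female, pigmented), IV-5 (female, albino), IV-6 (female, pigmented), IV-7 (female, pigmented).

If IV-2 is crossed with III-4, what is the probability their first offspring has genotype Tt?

III-2 is pigmented so carries T and passed t to IV-3 (tt), so III-2 is Tt.
III-3 is pigmented so carries T and passed t to IV-3 (tt), so III-3 is Tt.
IV-2 is a pigmented offspring of III-2 (Tt) × III-3 (Tt), whose cross gives 1/4 TT : 1/2 Tt : 1/4 tt; conditioning on being pigmented, IV-2 is TT with probability 1/3, Tt with probability 2/3.
III-4 is albino, so III-4 is tt.
Summing over parental genotype combinations, P(offspring has genotype Tt) = 1/3·1 + 2/3·1/2 = 2/3.

2/3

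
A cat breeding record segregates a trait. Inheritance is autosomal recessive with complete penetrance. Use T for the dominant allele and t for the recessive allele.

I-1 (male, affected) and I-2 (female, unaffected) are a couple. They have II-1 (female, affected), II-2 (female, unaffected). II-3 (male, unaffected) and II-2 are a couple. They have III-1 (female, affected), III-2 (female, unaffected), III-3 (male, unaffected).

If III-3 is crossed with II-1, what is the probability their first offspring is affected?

1/3

II-3 is unaffected so carries T and passed t to III-1 (tt), so II-3 is Tt.
II-2 is unaffected so carries T and received t from I-1 (tt), so II-2 is Tt.
III-3 is an unaffected offspring of II-3 (Tt) × II-2 (Tt), whose cross gives 1/4 TT : 1/2 Tt : 1/4 tt; conditioning on being unaffected, III-3 is TT with probability 1/3, Tt with probability 2/3.
II-1 is affected, so II-1 is tt.
Summing over parental genotype combinations, P(offspring is affected) = 2/3·1/2 = 1/3.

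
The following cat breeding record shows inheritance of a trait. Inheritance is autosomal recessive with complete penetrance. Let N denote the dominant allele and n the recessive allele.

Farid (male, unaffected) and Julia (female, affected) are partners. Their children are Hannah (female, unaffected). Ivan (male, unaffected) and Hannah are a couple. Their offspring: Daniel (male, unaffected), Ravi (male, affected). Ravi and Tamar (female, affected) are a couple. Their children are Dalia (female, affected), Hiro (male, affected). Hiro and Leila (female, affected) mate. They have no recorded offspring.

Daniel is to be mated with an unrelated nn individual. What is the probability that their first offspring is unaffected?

Ivan is unaffected so carries N and passed n to Ravi (nn), so Ivan is Nn.
Hannah is unaffected so carries N and received n from Julia (nn), so Hannah is Nn.
Daniel is an unaffected offspring of Ivan (Nn) × Hannah (Nn), whose cross gives 1/4 NN : 1/2 Nn : 1/4 nn; conditioning on being unaffected, Daniel is NN with probability 1/3, Nn with probability 2/3.
Summing over parental genotype combinations, P(offspring is unaffected) = 1/3·1 + 2/3·1/2 = 2/3.

2/3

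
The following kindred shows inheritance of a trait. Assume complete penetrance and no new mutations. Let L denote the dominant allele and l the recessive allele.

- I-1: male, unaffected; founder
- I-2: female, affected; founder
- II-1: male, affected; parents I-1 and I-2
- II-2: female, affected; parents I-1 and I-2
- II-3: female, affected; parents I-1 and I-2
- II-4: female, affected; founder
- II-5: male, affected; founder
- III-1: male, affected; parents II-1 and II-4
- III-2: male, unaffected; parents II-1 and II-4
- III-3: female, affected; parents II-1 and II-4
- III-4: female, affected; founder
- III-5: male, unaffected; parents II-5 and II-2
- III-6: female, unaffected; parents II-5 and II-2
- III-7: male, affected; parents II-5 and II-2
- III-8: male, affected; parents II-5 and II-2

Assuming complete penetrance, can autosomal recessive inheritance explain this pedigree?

Under autosomal recessive, III-2 (unaffected, male) cannot arise from II-1 (affected) × II-4 (affected).

No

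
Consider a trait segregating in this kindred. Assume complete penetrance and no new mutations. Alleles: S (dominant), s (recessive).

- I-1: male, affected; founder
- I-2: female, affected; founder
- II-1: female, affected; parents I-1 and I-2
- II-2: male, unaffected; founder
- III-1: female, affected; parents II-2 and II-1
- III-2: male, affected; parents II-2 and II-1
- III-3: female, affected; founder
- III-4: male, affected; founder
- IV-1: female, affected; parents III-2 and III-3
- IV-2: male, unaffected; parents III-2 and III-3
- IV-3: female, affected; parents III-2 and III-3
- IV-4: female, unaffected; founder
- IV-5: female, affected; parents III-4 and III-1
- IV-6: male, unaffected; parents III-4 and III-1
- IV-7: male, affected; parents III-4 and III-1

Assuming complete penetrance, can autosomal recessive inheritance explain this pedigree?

No

Under autosomal recessive, IV-2 (unaffected, male) cannot arise from III-2 (affected) × III-3 (affected).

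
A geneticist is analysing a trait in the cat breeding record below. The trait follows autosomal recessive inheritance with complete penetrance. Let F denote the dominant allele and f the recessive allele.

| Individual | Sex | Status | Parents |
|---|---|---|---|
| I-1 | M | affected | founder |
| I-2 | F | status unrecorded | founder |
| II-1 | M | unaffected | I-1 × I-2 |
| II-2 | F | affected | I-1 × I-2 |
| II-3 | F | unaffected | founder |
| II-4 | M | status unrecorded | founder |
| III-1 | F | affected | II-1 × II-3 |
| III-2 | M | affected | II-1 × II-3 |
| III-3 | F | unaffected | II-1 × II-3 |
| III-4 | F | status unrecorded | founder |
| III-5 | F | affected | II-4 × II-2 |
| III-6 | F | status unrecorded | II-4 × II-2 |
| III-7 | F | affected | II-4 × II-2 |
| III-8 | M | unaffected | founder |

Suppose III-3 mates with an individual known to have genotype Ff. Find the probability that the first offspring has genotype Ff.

II-1 is unaffected so carries F and received f from I-1 (ff), so II-1 is Ff.
II-3 is unaffected so carries F and passed f to III-1 (ff), so II-3 is Ff.
III-3 is an unaffected offspring of II-1 (Ff) × II-3 (Ff), whose cross gives 1/4 FF : 1/2 Ff : 1/4 ff; conditioning on being unaffected, III-3 is FF with probability 1/3, Ff with probability 2/3.
Summing over parental genotype combinations, P(offspring has genotype Ff) = 1/3·1/2 + 2/3·1/2 = 1/2.

1/2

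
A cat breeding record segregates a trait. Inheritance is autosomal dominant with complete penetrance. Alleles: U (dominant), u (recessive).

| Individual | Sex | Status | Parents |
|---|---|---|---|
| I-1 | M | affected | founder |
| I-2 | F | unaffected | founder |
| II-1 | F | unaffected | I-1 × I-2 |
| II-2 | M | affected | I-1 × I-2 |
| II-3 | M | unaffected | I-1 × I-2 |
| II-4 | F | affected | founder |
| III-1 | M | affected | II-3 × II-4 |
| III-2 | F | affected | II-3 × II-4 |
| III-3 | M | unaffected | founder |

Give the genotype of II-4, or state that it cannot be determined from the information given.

II-4's phenotype allows UU or Uu, and no parent or child forces a single allele at both positions; consistent genotype assignments exist with II-4 as UU or Uu.

cannot be determined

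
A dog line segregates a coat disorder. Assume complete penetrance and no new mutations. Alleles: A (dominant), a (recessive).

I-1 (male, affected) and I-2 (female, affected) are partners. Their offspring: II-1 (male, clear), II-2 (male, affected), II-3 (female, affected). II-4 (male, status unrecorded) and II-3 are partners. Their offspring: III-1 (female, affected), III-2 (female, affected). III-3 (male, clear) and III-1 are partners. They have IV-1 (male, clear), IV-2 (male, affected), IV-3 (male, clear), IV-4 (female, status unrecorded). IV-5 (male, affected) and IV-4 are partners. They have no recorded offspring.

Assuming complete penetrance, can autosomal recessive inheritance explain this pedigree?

No

Under autosomal recessive, II-1 (clear, male) cannot arise from I-1 (affected) × I-2 (affected).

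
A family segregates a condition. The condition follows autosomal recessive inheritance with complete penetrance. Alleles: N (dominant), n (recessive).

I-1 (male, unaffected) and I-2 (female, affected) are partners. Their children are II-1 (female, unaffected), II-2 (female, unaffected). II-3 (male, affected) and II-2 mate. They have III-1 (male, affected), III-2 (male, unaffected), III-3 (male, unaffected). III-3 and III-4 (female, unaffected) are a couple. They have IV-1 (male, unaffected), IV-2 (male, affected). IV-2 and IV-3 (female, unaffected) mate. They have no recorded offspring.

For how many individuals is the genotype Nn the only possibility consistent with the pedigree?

5

Obligate heterozygotes: II-1 is unaffected so carries N and received n from I-2 (nn), so II-1 is Nn; II-2 is unaffected so carries N and received n from I-2 (nn), so II-2 is Nn; III-2 is unaffected so carries N and received n from II-3 (nn), so III-2 is Nn; III-3 is unaffected so carries N and received n from II-3 (nn), so III-3 is Nn; III-4 is unaffected so carries N and passed n to IV-2 (nn), so III-4 is Nn.
Every other individual is either homozygous by phenotype or has at least one consistent homozygous assignment, so the count is 5.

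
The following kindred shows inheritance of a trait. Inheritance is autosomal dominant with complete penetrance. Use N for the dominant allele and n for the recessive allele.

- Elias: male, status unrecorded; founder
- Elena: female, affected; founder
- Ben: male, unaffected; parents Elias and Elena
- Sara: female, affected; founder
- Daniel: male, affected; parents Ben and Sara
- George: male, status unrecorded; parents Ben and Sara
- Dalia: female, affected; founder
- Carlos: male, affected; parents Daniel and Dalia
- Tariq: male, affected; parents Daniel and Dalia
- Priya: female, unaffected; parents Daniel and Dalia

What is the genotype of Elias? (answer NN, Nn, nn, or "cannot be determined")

Elias's phenotype is unrecorded, and no parent or child forces a single allele at both positions; consistent genotype assignments exist with Elias as Nn or nn.

cannot be determined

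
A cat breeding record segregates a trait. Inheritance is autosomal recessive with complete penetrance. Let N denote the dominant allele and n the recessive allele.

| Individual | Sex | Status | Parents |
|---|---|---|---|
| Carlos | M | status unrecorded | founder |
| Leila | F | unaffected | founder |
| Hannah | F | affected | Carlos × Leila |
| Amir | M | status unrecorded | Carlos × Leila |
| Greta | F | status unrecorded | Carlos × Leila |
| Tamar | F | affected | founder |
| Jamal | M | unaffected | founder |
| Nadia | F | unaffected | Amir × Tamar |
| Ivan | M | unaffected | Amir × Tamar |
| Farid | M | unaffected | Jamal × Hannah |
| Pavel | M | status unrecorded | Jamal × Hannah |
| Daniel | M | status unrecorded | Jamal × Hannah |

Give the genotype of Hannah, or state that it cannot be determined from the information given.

nn

Hannah is affected, so Hannah is nn.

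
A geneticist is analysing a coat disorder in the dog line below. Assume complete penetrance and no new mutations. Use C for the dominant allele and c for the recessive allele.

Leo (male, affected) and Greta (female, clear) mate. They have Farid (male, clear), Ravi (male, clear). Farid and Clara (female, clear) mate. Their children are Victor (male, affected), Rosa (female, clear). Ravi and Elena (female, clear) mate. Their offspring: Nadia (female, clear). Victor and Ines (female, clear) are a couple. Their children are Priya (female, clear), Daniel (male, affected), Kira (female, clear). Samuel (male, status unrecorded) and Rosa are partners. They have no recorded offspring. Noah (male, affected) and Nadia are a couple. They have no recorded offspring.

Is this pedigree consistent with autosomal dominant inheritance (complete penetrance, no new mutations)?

No

Under autosomal dominant, Victor (affected, male) cannot arise from Farid (clear) × Clara (clear).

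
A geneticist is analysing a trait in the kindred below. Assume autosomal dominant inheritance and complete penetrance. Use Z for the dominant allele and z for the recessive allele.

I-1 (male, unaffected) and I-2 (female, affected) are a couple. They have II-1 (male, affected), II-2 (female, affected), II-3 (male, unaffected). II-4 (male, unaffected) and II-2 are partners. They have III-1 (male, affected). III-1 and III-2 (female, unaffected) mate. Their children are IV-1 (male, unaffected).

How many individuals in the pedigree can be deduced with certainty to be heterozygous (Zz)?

4

Obligate heterozygotes: I-2 is affected so carries Z and passed z to II-3 (zz), so I-2 is Zz; II-1 is affected so carries Z and received z from I-1 (zz), so II-1 is Zz; II-2 is affected so carries Z and received z from I-1 (zz), so II-2 is Zz; III-1 is affected so carries Z and received z from II-4 (zz), so III-1 is Zz.
Every other individual is either homozygous by phenotype or has at least one consistent homozygous assignment, so the count is 4.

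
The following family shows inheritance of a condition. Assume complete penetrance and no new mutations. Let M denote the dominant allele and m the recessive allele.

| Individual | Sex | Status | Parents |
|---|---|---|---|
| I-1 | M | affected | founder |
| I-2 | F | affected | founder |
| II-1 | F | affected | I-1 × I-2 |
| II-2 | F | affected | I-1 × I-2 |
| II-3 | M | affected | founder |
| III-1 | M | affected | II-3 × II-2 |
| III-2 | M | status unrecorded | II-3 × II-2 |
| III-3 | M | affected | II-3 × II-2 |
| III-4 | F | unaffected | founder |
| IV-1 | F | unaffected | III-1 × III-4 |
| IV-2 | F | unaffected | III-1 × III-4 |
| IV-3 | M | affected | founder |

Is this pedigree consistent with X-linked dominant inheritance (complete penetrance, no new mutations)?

Under X-linked dominant, IV-1 (unaffected, female) cannot arise from III-1 (affected) × III-4 (unaffected).

No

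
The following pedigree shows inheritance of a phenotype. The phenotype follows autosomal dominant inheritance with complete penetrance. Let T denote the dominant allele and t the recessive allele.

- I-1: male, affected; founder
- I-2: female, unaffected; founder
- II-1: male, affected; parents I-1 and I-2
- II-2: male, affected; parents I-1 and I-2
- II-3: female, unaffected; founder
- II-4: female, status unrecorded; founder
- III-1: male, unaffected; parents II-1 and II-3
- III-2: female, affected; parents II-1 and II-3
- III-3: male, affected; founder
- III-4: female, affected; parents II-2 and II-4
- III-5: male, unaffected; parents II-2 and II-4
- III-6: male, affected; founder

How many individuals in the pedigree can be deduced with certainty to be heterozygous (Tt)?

3

Obligate heterozygotes: II-1 is affected so carries T and received t from I-2 (tt), so II-1 is Tt; II-2 is affected so carries T and received t from I-2 (tt), so II-2 is Tt; III-2 is affected so carries T and received t from II-3 (tt), so III-2 is Tt.
Every other individual is either homozygous by phenotype or has at least one consistent homozygous assignment, so the count is 3.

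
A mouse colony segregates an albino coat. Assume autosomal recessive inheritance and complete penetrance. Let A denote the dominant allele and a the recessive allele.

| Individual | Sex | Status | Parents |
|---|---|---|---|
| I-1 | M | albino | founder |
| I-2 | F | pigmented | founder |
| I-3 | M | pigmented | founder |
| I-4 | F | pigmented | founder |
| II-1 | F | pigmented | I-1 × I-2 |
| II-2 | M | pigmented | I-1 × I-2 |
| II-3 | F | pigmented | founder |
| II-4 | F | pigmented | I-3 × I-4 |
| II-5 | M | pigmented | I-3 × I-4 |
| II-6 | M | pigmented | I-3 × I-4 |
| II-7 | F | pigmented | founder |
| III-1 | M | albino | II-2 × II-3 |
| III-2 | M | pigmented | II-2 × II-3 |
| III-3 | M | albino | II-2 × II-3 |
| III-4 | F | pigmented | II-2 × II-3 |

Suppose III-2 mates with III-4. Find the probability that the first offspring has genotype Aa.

II-2 is pigmented so carries A and received a from I-1 (aa), so II-2 is Aa.
II-3 is pigmented so carries A and passed a to III-1 (aa), so II-3 is Aa.
III-2 is a pigmented offspring of II-2 (Aa) × II-3 (Aa), whose cross gives 1/4 AA : 1/2 Aa : 1/4 aa; conditioning on being pigmented, III-2 is AA with probability 1/3, Aa with probability 2/3.
III-4 is a pigmented offspring of II-2 (Aa) × II-3 (Aa), whose cross gives 1/4 AA : 1/2 Aa : 1/4 aa; conditioning on being pigmented, III-4 is AA with probability 1/3, Aa with probability 2/3.
Summing over parental genotype combinations, P(offspring has genotype Aa) = 2/9·1/2 + 2/9·1/2 + 4/9·1/2 = 4/9.

4/9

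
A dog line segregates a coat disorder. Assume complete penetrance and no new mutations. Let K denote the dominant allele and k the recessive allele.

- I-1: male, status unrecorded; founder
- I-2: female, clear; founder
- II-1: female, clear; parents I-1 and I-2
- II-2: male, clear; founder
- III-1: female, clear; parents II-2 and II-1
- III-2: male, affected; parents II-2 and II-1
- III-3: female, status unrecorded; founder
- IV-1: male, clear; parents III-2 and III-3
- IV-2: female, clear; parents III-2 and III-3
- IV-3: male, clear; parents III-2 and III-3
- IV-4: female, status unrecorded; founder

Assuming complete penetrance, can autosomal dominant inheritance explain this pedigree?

Under autosomal dominant, III-2 (affected, male) cannot arise from II-2 (clear) × II-1 (clear).

No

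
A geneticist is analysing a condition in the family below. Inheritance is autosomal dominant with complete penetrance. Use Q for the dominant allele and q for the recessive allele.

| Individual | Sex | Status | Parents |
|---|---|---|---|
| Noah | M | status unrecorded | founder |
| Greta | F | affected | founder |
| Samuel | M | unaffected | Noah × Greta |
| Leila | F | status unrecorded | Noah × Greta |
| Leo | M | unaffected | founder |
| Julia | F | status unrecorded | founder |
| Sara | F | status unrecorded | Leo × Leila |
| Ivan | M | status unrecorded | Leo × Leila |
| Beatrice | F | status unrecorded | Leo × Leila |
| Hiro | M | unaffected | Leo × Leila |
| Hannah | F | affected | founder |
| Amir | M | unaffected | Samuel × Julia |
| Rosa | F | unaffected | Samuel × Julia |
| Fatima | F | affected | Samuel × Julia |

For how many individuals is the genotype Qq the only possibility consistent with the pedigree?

Obligate heterozygotes: Greta is affected so carries Q and passed q to Samuel (qq), so Greta is Qq; Julia passed Q to Fatima (Qq, whose q came from Samuel) and passed q to Amir (qq), so Julia is Qq; Fatima is affected so carries Q and received q from Samuel (qq), so Fatima is Qq.
Every other individual is either homozygous by phenotype or has at least one consistent homozygous assignment, so the count is 3.

3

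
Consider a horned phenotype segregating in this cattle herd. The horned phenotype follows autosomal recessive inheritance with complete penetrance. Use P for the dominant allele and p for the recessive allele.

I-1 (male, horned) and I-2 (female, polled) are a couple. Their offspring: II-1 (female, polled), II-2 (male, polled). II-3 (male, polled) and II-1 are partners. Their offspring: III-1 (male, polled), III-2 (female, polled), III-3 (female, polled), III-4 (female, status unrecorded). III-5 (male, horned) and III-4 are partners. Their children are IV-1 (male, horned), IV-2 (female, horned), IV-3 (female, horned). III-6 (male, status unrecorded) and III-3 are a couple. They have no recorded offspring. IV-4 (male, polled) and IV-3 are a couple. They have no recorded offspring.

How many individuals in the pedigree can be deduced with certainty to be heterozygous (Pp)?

2

Obligate heterozygotes: II-1 is polled so carries P and received p from I-1 (pp), so II-1 is Pp; II-2 is polled so carries P and received p from I-1 (pp), so II-2 is Pp.
Every other individual is either homozygous by phenotype or has at least one consistent homozygous assignment, so the count is 2.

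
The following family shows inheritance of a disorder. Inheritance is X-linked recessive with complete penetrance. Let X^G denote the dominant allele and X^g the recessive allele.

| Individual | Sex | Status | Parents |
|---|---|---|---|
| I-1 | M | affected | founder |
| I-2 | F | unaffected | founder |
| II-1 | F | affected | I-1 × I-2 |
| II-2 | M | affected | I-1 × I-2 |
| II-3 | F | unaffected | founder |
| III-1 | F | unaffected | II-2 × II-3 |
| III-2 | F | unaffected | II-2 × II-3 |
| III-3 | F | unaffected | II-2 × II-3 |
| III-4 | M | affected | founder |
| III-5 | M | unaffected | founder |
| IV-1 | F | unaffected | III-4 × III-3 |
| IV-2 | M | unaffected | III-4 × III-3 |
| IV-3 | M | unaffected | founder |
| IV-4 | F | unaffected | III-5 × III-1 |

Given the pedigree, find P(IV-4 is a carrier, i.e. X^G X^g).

1/2

III-5 is unaffected, so III-5 is X^G Y.
III-1 is unaffected so carries G and received g from II-2 (X^g Y), so III-1 is X^G X^g.
Their cross gives offspring ratios 1/2 X^G X^G : 1/2 X^G X^g. Conditioning on IV-4 being unaffected, P(X^G X^g) = 1/2 / 1 = 1/2.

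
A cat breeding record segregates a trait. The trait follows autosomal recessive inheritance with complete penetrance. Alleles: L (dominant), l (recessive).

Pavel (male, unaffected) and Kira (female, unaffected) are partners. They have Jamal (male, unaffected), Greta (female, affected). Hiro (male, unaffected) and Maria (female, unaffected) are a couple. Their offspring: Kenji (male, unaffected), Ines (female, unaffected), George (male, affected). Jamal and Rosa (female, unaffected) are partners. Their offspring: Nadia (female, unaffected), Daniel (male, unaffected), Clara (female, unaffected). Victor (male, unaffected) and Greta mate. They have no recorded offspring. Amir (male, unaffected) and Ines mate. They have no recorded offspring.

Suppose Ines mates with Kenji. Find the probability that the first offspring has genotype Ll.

4/9

Hiro is unaffected so carries L and passed l to George (ll), so Hiro is Ll.
Maria is unaffected so carries L and passed l to George (ll), so Maria is Ll.
Ines is an unaffected offspring of Hiro (Ll) × Maria (Ll), whose cross gives 1/4 LL : 1/2 Ll : 1/4 ll; conditioning on being unaffected, Ines is LL with probability 1/3, Ll with probability 2/3.
Kenji is an unaffected offspring of Hiro (Ll) × Maria (Ll), whose cross gives 1/4 LL : 1/2 Ll : 1/4 ll; conditioning on being unaffected, Kenji is LL with probability 1/3, Ll with probability 2/3.
Summing over parental genotype combinations, P(offspring has genotype Ll) = 2/9·1/2 + 2/9·1/2 + 4/9·1/2 = 4/9.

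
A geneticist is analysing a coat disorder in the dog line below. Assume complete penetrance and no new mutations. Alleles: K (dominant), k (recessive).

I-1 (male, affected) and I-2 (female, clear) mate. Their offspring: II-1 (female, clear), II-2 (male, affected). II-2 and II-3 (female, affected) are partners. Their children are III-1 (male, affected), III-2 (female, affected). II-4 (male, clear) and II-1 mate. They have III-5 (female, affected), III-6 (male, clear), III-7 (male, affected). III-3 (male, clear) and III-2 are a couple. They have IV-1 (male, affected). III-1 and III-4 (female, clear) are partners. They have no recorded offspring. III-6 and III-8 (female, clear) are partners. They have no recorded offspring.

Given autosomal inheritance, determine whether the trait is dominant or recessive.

II-4 and II-1 are both clear yet have an affected child III-5. Under dominance, an affected child requires at least one affected parent, so the trait cannot be dominant.

recessive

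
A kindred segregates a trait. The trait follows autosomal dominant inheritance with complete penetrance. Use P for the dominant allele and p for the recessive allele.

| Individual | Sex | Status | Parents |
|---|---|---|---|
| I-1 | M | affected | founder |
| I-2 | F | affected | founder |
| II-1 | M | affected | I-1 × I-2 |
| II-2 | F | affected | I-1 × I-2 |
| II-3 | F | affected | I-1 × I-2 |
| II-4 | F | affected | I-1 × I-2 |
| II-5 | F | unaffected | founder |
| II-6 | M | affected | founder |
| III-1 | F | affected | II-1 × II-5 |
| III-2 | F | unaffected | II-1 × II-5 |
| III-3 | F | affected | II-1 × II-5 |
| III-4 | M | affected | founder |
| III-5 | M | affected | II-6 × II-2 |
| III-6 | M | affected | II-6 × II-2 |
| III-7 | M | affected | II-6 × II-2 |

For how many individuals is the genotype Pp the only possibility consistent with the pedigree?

Obligate heterozygotes: II-1 is affected so carries P and passed p to III-2 (pp), so II-1 is Pp; III-1 is affected so carries P and received p from II-5 (pp), so III-1 is Pp; III-3 is affected so carries P and received p from II-5 (pp), so III-3 is Pp.
Every other individual is either homozygous by phenotype or has at least one consistent homozygous assignment, so the count is 3.

3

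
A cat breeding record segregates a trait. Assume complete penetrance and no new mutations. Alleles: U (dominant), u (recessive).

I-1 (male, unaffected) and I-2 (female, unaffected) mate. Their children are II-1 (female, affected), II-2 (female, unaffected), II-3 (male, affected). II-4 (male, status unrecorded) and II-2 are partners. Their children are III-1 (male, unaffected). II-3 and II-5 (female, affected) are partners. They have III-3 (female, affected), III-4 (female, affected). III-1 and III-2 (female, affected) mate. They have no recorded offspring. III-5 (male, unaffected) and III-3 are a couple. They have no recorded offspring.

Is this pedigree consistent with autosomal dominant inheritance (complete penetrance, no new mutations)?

Under autosomal dominant, II-1 (affected, female) cannot arise from I-1 (unaffected) × I-2 (unaffected).

No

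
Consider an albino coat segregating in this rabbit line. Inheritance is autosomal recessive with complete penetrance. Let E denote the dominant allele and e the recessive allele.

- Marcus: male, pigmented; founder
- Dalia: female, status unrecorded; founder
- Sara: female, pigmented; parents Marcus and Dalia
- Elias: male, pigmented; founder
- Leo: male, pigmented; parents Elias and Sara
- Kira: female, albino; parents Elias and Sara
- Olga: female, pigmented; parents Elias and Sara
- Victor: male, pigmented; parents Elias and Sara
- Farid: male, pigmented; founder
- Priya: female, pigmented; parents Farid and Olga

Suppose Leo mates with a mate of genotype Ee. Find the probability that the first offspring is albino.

Elias is pigmented so carries E and passed e to Kira (ee), so Elias is Ee.
Sara is pigmented so carries E and passed e to Kira (ee), so Sara is Ee.
Leo is a pigmented offspring of Elias (Ee) × Sara (Ee), whose cross gives 1/4 EE : 1/2 Ee : 1/4 ee; conditioning on being pigmented, Leo is EE with probability 1/3, Ee with probability 2/3.
Summing over parental genotype combinations, P(offspring is albino) = 2/3·1/4 = 1/6.

1/6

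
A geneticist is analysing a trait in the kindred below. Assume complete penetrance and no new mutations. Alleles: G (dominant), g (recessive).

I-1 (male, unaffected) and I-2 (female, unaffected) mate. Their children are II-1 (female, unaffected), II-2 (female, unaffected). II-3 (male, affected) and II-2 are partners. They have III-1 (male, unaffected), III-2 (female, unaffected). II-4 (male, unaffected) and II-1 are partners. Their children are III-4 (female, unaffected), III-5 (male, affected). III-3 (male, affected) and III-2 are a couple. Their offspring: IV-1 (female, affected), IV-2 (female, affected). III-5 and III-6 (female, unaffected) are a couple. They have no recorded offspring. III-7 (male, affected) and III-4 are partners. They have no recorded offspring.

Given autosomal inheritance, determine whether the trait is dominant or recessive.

recessive

II-4 and II-1 are both unaffected yet have an affected child III-5. Under dominance, an affected child requires at least one affected parent, so the trait cannot be dominant.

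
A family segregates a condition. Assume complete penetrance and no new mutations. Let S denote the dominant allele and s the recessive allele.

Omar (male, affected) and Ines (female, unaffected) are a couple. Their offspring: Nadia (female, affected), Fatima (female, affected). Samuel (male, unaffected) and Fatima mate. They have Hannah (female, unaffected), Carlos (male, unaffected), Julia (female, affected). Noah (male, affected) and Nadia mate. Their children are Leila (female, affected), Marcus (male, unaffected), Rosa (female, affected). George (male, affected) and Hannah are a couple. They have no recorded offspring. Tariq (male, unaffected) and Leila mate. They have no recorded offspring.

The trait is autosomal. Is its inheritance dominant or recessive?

dominant

Noah and Nadia are both affected yet have an unaffected child Marcus. Under a recessive model two affected parents are homozygous and every child would be affected, so the trait cannot be recessive.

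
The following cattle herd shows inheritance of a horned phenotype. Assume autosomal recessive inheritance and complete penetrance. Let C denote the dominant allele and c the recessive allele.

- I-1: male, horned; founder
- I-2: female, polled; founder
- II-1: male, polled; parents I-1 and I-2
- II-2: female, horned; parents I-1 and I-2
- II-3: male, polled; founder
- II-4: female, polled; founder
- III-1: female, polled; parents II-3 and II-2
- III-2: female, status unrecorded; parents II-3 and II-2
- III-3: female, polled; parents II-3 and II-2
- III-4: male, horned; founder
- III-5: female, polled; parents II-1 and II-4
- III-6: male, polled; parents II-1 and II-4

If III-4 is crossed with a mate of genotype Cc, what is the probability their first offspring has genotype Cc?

III-4 is horned, so III-4 is cc.
The cross gives 1/2 Cc : 1/2 cc, so P(offspring has genotype Cc) = 1/2.

1/2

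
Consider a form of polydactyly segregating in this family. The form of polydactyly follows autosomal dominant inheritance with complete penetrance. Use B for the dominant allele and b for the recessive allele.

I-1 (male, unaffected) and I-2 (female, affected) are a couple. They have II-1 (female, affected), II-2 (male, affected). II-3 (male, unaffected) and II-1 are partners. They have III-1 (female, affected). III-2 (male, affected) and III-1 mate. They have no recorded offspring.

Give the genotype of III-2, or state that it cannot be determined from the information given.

III-2's phenotype allows BB or Bb, and no parent or child forces a single allele at both positions; consistent genotype assignments exist with III-2 as BB or Bb.

cannot be determined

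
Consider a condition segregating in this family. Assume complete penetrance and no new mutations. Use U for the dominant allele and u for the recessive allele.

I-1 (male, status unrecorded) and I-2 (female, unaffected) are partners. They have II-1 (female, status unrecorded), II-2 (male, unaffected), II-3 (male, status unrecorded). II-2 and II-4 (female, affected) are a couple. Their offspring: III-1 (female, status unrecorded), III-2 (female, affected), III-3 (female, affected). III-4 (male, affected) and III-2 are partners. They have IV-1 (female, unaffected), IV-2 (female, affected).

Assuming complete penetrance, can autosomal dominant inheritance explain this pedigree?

Yes

A consistent assignment under autosomal dominant exists: I-1 Uu, I-2 uu, II-1 Uu, II-2 uu, II-3 Uu, II-4 UU, III-1 Uu, III-2 Uu, III-3 Uu, III-4 Uu, IV-1 uu, IV-2 UU.
In this assignment every recorded phenotype matches its genotype and every non-founder's genotype is obtainable from its parents' genotypes, so the pedigree is consistent.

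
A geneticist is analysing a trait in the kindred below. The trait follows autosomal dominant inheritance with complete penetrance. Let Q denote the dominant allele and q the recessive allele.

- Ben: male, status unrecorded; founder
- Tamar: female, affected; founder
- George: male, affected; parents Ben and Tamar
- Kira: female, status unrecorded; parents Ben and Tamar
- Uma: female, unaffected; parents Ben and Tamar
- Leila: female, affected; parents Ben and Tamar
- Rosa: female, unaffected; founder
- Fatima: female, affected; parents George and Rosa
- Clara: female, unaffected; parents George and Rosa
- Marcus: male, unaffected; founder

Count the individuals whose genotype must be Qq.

3

Obligate heterozygotes: Tamar is affected so carries Q and passed q to Uma (qq), so Tamar is Qq; George is affected so carries Q and passed q to Clara (qq), so George is Qq; Fatima is affected so carries Q and received q from Rosa (qq), so Fatima is Qq.
Every other individual is either homozygous by phenotype or has at least one consistent homozygous assignment, so the count is 3.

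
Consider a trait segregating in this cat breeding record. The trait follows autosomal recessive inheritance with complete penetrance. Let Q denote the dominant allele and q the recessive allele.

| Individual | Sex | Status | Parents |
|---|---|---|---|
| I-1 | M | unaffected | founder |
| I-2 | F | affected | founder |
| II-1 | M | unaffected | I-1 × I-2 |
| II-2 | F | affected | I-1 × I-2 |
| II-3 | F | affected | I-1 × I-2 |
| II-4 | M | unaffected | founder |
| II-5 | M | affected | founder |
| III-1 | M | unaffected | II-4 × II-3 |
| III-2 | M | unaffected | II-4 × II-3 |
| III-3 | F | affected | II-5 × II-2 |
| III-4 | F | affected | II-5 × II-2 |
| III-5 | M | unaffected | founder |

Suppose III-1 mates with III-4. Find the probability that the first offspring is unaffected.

1/2

III-1 is unaffected so carries Q and received q from II-3 (qq), so III-1 is Qq.
III-4 is affected, so III-4 is qq.
The cross gives 1/2 Qq : 1/2 qq, so P(offspring is unaffected) = 1/2.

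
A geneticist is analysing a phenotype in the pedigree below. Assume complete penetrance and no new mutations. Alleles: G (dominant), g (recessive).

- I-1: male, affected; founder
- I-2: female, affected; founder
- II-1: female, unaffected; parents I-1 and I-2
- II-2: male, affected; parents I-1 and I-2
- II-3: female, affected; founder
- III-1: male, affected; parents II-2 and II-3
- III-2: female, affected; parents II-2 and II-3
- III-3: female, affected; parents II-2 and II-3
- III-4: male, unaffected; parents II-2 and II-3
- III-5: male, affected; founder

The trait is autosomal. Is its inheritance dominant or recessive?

I-1 and I-2 are both affected yet have an unaffected child II-1. Under a recessive model two affected parents are homozygous and every child would be affected, so the trait cannot be recessive.

dominant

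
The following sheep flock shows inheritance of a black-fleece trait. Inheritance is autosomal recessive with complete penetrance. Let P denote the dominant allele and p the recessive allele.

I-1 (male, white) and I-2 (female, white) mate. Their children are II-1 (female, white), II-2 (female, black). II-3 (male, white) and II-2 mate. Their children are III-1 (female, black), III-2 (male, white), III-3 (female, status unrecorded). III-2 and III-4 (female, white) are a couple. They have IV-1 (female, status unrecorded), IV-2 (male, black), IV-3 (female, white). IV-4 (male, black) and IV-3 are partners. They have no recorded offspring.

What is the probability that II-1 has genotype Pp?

2/3

I-1 is white so carries P and passed p to II-2 (pp), so I-1 is Pp.
I-2 is white so carries P and passed p to II-2 (pp), so I-2 is Pp.
Their cross gives offspring ratios 1/4 PP : 1/2 Pp : 1/4 pp. Conditioning on II-1 being white, P(Pp) = 1/2 / 3/4 = 2/3.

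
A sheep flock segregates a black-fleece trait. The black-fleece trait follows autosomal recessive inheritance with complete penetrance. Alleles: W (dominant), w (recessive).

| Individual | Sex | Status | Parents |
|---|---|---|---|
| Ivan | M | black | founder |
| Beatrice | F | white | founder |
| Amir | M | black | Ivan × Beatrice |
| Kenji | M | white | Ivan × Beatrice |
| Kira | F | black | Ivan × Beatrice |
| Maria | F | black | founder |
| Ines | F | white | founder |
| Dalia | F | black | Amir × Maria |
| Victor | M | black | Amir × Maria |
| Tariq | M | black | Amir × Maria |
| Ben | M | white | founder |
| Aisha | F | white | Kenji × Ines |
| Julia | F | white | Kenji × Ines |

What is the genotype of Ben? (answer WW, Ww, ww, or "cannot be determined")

cannot be determined

Ben's phenotype allows WW or Ww, and no parent or child forces a single allele at both positions; consistent genotype assignments exist with Ben as WW or Ww.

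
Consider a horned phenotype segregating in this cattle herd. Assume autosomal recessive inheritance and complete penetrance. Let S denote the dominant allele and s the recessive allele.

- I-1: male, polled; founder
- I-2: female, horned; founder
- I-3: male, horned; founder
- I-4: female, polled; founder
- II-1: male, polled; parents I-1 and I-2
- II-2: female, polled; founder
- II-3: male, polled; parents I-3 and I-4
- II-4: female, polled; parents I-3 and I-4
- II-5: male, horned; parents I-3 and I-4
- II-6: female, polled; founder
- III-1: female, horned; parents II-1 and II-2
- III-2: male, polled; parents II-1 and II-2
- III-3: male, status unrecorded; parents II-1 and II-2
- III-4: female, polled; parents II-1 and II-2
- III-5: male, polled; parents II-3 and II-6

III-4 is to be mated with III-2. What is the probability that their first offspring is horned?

II-1 is polled so carries S and received s from I-2 (ss), so II-1 is Ss.
II-2 is polled so carries S and passed s to III-1 (ss), so II-2 is Ss.
III-4 is a polled offspring of II-1 (Ss) × II-2 (Ss), whose cross gives 1/4 SS : 1/2 Ss : 1/4 ss; conditioning on being polled, III-4 is SS with probability 1/3, Ss with probability 2/3.
III-2 is a polled offspring of II-1 (Ss) × II-2 (Ss), whose cross gives 1/4 SS : 1/2 Ss : 1/4 ss; conditioning on being polled, III-2 is SS with probability 1/3, Ss with probability 2/3.
Summing over parental genotype combinations, P(offspring is horned) = 4/9·1/4 = 1/9.

1/9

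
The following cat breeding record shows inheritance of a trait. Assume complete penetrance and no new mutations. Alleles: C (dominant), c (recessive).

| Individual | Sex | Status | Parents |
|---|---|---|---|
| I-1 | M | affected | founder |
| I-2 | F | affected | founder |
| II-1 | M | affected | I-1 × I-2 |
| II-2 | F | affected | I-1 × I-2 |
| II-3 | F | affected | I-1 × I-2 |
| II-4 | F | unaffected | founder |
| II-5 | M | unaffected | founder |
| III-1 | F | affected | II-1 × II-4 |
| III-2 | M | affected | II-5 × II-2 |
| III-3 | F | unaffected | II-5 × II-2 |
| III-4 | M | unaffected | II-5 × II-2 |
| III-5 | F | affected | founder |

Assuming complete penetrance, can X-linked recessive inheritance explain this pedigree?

No

Under X-linked recessive, III-4 (unaffected, male) cannot arise from II-5 (unaffected) × II-2 (affected).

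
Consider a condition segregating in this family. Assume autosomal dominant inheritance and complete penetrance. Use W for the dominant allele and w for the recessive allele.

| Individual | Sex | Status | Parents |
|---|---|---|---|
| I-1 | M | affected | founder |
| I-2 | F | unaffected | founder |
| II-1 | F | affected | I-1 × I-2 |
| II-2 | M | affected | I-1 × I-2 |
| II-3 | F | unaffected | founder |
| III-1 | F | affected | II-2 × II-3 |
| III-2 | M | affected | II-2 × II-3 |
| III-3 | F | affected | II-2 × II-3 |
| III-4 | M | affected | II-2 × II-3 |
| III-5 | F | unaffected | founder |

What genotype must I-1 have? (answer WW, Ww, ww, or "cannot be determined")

I-1's phenotype allows WW or Ww, and no parent or child forces a single allele at both positions; consistent genotype assignments exist with I-1 as WW or Ww.

cannot be determined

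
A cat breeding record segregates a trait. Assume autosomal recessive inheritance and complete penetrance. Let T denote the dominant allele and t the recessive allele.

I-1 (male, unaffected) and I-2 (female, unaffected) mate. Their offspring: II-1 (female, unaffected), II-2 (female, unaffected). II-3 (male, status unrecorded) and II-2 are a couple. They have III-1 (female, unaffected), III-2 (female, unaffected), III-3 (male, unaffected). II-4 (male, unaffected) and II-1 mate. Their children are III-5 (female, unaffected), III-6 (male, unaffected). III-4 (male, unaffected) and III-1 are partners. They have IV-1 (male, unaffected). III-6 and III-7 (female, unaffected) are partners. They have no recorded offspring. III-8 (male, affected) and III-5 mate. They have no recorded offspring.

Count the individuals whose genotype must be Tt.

No individual's genotype is forced to Tt by the pedigree, so the count is 0.

0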